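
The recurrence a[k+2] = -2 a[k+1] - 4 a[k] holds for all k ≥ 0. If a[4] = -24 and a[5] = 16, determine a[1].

Rearranging, a[k-2] = (a[k] + 2 a[k-1]) / -4.
a[3] = (16 + 2(-24)) / -4 = -32/-4 = 8
a[2] = (-24 + 2(8)) / -4 = -8/-4 = 2
a[1] = (8 + 2(2)) / -4 = 12/-4 = -3

-3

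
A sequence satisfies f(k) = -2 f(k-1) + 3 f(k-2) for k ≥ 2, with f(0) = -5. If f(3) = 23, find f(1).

Let f(1) = w.
f(2) = -15 - 2w
f(3) = 30 + 7w
So 30 + 7w = 23, giving w = -1.

-1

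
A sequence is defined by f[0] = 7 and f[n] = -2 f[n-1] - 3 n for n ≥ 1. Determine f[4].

f[1] = -2*7 - 3 = -17
f[2] = -2*(-17) - 6 = 28
f[3] = -2*28 - 9 = -65
f[4] = -2*(-65) - 12 = 118

118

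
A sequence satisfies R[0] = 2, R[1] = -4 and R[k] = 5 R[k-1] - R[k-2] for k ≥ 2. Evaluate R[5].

-2434

R[2] = 5*(-4) - 2 = -22
R[3] = 5*(-22) - (-4) = -106
R[4] = 5*(-106) - (-22) = -508
R[5] = 5*(-508) - (-106) = -2434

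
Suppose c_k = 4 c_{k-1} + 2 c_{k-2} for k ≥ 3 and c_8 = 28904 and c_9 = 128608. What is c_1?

Rearranging, c_{k-2} = (c_k - 4 c_{k-1}) / 2.
c_7 = (128608 - 4(28904)) / 2 = 12992/2 = 6496
c_6 = (28904 - 4(6496)) / 2 = 2920/2 = 1460
c_5 = (6496 - 4(1460)) / 2 = 656/2 = 328
c_4 = (1460 - 4(328)) / 2 = 148/2 = 74
c_3 = (328 - 4(74)) / 2 = 32/2 = 16
c_2 = (74 - 4(16)) / 2 = 10/2 = 5
c_1 = (16 - 4(5)) / 2 = -4/2 = -2

-2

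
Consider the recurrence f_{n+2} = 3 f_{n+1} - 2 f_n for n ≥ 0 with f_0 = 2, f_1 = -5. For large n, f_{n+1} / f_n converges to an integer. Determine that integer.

2

The characteristic equation is r^2 - 3r + 2 = 0, which factors as (r - 2)(r - 1) = 0.
So the roots are 2 and 1. Since |2| > |1| and the coefficient of 2^n is non-zero, the ratio tends to 2.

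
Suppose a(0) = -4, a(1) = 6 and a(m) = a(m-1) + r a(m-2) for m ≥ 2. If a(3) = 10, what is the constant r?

a(2) = 6 - 4r
a(3) = 6 + 2r
So 6 + 2r = 10, giving r = 2.

2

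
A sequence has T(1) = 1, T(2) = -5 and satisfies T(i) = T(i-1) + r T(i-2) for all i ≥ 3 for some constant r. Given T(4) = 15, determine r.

-5

T(3) = -5 + r
T(4) = -5 - 4r
So -5 - 4r = 15, giving r = -5.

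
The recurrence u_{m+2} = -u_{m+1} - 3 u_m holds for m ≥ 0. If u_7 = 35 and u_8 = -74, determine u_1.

-1

Rearranging, u_{m-2} = (u_m + u_{m-1}) / -3.
u_6 = (-74 + 35) / -3 = -39/-3 = 13
u_5 = (35 + 13) / -3 = 48/-3 = -16
u_4 = (13 + (-16)) / -3 = -3/-3 = 1
u_3 = (-16 + 1) / -3 = -15/-3 = 5
u_2 = (1 + 5) / -3 = 6/-3 = -2
u_1 = (5 + (-2)) / -3 = 3/-3 = -1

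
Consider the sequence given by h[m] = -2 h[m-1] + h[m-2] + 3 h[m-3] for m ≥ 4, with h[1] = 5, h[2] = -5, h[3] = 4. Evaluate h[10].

h[4] = -2·4 + (-5) + 3·5 = 2
h[5] = -2·2 + 4 + 3·(-5) = -15
h[6] = -2·(-15) + 2 + 3·4 = 44
h[7] = -2·44 + (-15) + 3·2 = -97
h[8] = -2·(-97) + 44 + 3·(-15) = 193
h[9] = -2·193 + (-97) + 3·44 = -351
h[10] = -2·(-351) + 193 + 3·(-97) = 604

604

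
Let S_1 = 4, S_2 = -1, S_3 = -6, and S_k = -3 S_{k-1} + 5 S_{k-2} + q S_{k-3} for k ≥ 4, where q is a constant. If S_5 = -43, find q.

S_4 = 13 + 4q
S_5 = -69 - 13q
So -69 - 13q = -43, giving q = -2.

-2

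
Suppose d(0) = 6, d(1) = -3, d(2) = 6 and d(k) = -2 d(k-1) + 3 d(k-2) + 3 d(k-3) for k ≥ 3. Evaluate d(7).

-174

d(3) = -2(6) + 3(-3) + 3(6) = -3
d(4) = -2(-3) + 3(6) + 3(-3) = 15
d(5) = -2(15) + 3(-3) + 3(6) = -21
d(6) = -2(-21) + 3(15) + 3(-3) = 78
d(7) = -2(78) + 3(-21) + 3(15) = -174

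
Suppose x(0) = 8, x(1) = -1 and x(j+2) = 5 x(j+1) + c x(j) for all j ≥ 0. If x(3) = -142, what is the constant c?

x(2) = -5 + 8c
x(3) = -25 + 39c
So -25 + 39c = -142, giving c = -3.

-3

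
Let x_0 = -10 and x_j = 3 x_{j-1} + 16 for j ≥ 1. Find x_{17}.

The fixed point is 16/(1 - 3) = -8, so x_j + 8 = 3(x_{j-1} + 8).
Hence x_j = -2·3^j - 8.
x_{17} = -2·3^{17} - 8 = -2·129140163 - 8 = -258280334.

-258280334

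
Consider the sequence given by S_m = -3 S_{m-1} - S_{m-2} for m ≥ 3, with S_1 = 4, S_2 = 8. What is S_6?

524

S_3 = -3*8 - 4 = -28
S_4 = -3*(-28) - 8 = 76
S_5 = -3*76 - (-28) = -200
S_6 = -3*(-200) - 76 = 524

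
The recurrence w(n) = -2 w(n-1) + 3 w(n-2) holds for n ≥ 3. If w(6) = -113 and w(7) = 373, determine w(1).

9

Rearranging, w(n-2) = (w(n) + 2 w(n-1)) / 3.
w(5) = (373 + 2·(-113)) / 3 = 147/3 = 49
w(4) = (-113 + 2·49) / 3 = -15/3 = -5
w(3) = (49 + 2·(-5)) / 3 = 39/3 = 13
w(2) = (-5 + 2·13) / 3 = 21/3 = 7
w(1) = (13 + 2·7) / 3 = 27/3 = 9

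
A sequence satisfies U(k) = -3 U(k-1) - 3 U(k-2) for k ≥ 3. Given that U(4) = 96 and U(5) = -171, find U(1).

6

Rearranging, U(k-2) = (U(k) + 3 U(k-1)) / -3.
U(3) = (-171 + 3·96) / -3 = 117/-3 = -39
U(2) = (96 + 3·(-39)) / -3 = -21/-3 = 7
U(1) = (-39 + 3·7) / -3 = -18/-3 = 6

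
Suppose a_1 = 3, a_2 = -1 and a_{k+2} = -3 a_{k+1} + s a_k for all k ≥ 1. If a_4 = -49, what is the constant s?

a_3 = 3 + 3s
a_4 = -9 - 10s
So -9 - 10s = -49, giving s = 4.

4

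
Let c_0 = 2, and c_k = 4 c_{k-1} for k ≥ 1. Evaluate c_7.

c_1 = 4(2) = 8
c_2 = 4(8) = 32
c_3 = 4(32) = 128
c_4 = 4(128) = 512
c_5 = 4(512) = 2048
c_6 = 4(2048) = 8192
c_7 = 4(8192) = 32768

32768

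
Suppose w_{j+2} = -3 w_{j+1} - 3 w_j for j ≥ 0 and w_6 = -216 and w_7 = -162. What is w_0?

Rearranging, w_{j-2} = (w_j + 3 w_{j-1}) / -3.
w_5 = (-162 + 3(-216)) / -3 = -810/-3 = 270
w_4 = (-216 + 3(270)) / -3 = 594/-3 = -198
w_3 = (270 + 3(-198)) / -3 = -324/-3 = 108
w_2 = (-198 + 3(108)) / -3 = 126/-3 = -42
w_1 = (108 + 3(-42)) / -3 = -18/-3 = 6
w_0 = (-42 + 3(6)) / -3 = -24/-3 = 8

8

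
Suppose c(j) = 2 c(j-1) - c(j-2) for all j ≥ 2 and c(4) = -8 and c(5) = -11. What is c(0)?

4

Rearranging, c(j-2) = -(c(j) - 2 c(j-1)).
c(3) = -(-11 - 2·(-8)) = -5
c(2) = -(-8 - 2·(-5)) = -2
c(1) = -(-5 - 2·(-2)) = 1
c(0) = -(-2 - 2·1) = 4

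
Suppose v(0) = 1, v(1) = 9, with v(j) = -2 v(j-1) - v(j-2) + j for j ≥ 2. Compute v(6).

-53

v(2) = -2*9 - 1 + 2 = -17
v(3) = -2*(-17) - 9 + 3 = 28
v(4) = -2*28 - (-17) + 4 = -35
v(5) = -2*(-35) - 28 + 5 = 47
v(6) = -2*47 - (-35) + 6 = -53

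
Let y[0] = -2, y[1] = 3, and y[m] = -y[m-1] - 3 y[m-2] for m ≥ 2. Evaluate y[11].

573

y[2] = -3 - 3(-2) = 3
y[3] = -3 - 3(3) = -12
y[4] = -(-12) - 3(3) = 3
y[5] = -3 - 3(-12) = 33
y[6] = -33 - 3(3) = -42
y[7] = -(-42) - 3(33) = -57
y[8] = -(-57) - 3(-42) = 183
y[9] = -183 - 3(-57) = -12
y[10] = -(-12) - 3(183) = -537
y[11] = -(-537) - 3(-12) = 573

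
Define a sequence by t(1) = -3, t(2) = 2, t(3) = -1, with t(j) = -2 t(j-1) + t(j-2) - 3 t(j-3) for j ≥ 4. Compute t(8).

t(4) = -2·(-1) + 2 - 3·(-3) = 13
t(5) = -2·13 + (-1) - 3·2 = -33
t(6) = -2·(-33) + 13 - 3·(-1) = 82
t(7) = -2·82 + (-33) - 3·13 = -236
t(8) = -2·(-236) + 82 - 3·(-33) = 653

653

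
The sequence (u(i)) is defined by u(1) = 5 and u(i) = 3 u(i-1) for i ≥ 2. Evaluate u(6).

u(2) = 3*5 = 15
u(3) = 3*15 = 45
u(4) = 3*45 = 135
u(5) = 3*135 = 405
u(6) = 3*405 = 1215

1215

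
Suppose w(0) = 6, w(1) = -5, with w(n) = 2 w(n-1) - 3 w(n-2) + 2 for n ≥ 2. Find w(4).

w(2) = 2(-5) - 3(6) + 2 = -26
w(3) = 2(-26) - 3(-5) + 2 = -35
w(4) = 2(-35) - 3(-26) + 2 = 10

10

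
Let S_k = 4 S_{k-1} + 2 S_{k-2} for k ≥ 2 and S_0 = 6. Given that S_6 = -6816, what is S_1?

-7

Let S_1 = v.
S_2 = 12 + 4v
S_3 = 48 + 18v
S_4 = 216 + 80v
S_5 = 960 + 356v
S_6 = 4272 + 1584v
So 4272 + 1584v = -6816, giving v = -7.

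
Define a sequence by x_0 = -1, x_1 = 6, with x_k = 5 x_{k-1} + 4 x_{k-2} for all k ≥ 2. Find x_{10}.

30039626

x_2 = 5(6) + 4(-1) = 26
x_3 = 5(26) + 4(6) = 154
x_4 = 5(154) + 4(26) = 874
x_5 = 5(874) + 4(154) = 4986
x_6 = 5(4986) + 4(874) = 28426
x_7 = 5(28426) + 4(4986) = 162074
x_8 = 5(162074) + 4(28426) = 924074
x_9 = 5(924074) + 4(162074) = 5268666
x_{10} = 5(5268666) + 4(924074) = 30039626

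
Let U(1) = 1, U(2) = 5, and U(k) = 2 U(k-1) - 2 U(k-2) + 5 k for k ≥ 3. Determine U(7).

U(3) = 2·5 - 2·1 + 15 = 23
U(4) = 2·23 - 2·5 + 20 = 56
U(5) = 2·56 - 2·23 + 25 = 91
U(6) = 2·91 - 2·56 + 30 = 100
U(7) = 2·100 - 2·91 + 35 = 53

53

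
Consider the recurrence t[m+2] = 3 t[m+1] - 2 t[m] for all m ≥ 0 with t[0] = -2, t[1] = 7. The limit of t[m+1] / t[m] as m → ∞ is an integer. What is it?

2

The characteristic equation is r^2 - 3r + 2 = 0, which factors as (r - 2)(r - 1) = 0.
So the roots are 2 and 1. Since |2| > |1| and the coefficient of 2^m is non-zero, the ratio tends to 2.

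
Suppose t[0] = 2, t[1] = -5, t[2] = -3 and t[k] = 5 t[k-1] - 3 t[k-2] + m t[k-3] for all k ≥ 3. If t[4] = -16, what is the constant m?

t[3] = 2m
t[4] = 9 + 5m
So 9 + 5m = -16, giving m = -5.

-5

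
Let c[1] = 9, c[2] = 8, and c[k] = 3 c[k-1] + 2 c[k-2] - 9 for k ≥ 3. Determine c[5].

c[3] = 3*8 + 2*9 - 9 = 33
c[4] = 3*33 + 2*8 - 9 = 106
c[5] = 3*106 + 2*33 - 9 = 375

375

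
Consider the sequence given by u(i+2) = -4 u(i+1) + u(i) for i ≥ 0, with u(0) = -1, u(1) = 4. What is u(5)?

1292

u(2) = -4*4 + (-1) = -17
u(3) = -4*(-17) + 4 = 72
u(4) = -4*72 + (-17) = -305
u(5) = -4*(-305) + 72 = 1292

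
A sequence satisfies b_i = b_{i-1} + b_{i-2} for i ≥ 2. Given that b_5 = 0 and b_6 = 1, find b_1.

-3

Rearranging, b_{i-2} = b_i - b_{i-1}.
b_4 = 1 - 0 = 1
b_3 = 0 - 1 = -1
b_2 = 1 - (-1) = 2
b_1 = -1 - 2 = -3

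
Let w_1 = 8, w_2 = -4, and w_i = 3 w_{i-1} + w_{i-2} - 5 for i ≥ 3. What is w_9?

-14721

w_3 = 3(-4) + 8 - 5 = -9
w_4 = 3(-9) + (-4) - 5 = -36
w_5 = 3(-36) + (-9) - 5 = -122
w_6 = 3(-122) + (-36) - 5 = -407
w_7 = 3(-407) + (-122) - 5 = -1348
w_8 = 3(-1348) + (-407) - 5 = -4456
w_9 = 3(-4456) + (-1348) - 5 = -14721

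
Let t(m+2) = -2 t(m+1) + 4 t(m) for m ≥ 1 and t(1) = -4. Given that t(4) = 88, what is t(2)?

Let t(2) = v.
t(3) = -16 - 2v
t(4) = 32 + 8v
So 32 + 8v = 88, giving v = 7.

7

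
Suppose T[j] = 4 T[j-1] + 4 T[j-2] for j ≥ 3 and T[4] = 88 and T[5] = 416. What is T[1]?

Rearranging, T[j-2] = (T[j] - 4 T[j-1]) / 4.
T[3] = (416 - 4·88) / 4 = 64/4 = 16
T[2] = (88 - 4·16) / 4 = 24/4 = 6
T[1] = (16 - 4·6) / 4 = -8/4 = -2

-2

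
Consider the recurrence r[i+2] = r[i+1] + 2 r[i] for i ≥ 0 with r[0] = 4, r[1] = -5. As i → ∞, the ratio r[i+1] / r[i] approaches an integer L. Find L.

2

The characteristic equation is r^2 - r - 2 = 0, which factors as (r - 2)(r + 1) = 0.
So the roots are 2 and -1. Since |2| > |-1| and the coefficient of 2^i is non-zero, the ratio tends to 2.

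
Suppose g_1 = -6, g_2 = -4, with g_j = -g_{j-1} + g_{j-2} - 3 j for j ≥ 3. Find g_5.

-21

g_3 = -(-4) + (-6) - 9 = -11
g_4 = -(-11) + (-4) - 12 = -5
g_5 = -(-5) + (-11) - 15 = -21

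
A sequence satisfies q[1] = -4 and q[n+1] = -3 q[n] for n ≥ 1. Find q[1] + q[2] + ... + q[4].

80

q[2] = -3*(-4) = 12
q[3] = -3*12 = -36
q[4] = -3*(-36) = 108
Sum = (-4) + 12 + (-36) + 108 = 80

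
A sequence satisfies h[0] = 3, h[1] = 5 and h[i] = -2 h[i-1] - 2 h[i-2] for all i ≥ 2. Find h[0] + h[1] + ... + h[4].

2

h[2] = -2*5 - 2*3 = -16
h[3] = -2*(-16) - 2*5 = 22
h[4] = -2*22 - 2*(-16) = -12
Sum = 3 + 5 + (-16) + 22 + (-12) = 2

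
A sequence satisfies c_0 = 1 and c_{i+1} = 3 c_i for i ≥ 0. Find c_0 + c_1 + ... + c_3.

c_1 = 3(1) = 3
c_2 = 3(3) = 9
c_3 = 3(9) = 27
Sum = 1 + 3 + 9 + 27 = 40

40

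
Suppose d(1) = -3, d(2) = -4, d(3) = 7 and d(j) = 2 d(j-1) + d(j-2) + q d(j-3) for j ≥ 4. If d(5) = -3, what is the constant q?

3

d(4) = 10 - 3q
d(5) = 27 - 10q
So 27 - 10q = -3, giving q = 3.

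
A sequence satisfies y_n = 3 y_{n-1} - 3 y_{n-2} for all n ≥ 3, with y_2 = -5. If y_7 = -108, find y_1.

4

Let y_1 = z.
y_3 = -15 - 3z
y_4 = -30 - 9z
y_5 = -45 - 18z
y_6 = -45 - 27z
y_7 = -27z
So -27z = -108, giving z = 4.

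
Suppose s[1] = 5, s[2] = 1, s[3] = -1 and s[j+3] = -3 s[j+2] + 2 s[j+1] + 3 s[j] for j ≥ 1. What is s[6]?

s[4] = -3·(-1) + 2·1 + 3·5 = 20
s[5] = -3·20 + 2·(-1) + 3·1 = -59
s[6] = -3·(-59) + 2·20 + 3·(-1) = 214

214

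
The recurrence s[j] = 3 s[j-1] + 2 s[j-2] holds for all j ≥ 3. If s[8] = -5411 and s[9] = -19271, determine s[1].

Rearranging, s[j-2] = (s[j] - 3 s[j-1]) / 2.
s[7] = (-19271 - 3·(-5411)) / 2 = -3038/2 = -1519
s[6] = (-5411 - 3·(-1519)) / 2 = -854/2 = -427
s[5] = (-1519 - 3·(-427)) / 2 = -238/2 = -119
s[4] = (-427 - 3·(-119)) / 2 = -70/2 = -35
s[3] = (-119 - 3·(-35)) / 2 = -14/2 = -7
s[2] = (-35 - 3·(-7)) / 2 = -14/2 = -7
s[1] = (-7 - 3·(-7)) / 2 = 14/2 = 7

7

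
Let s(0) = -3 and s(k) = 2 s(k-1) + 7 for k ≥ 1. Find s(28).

1073741817

The fixed point is 7/(1 - 2) = -7, so s(k) + 7 = 2(s(k-1) + 7).
Hence s(k) = 4·2^k - 7.
s(28) = 4·2^{28} - 7 = 4·268435456 - 7 = 1073741817.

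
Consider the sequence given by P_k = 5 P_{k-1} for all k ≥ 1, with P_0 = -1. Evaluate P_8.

-390625

P_1 = 5·(-1) = -5
P_2 = 5·(-5) = -25
P_3 = 5·(-25) = -125
P_4 = 5·(-125) = -625
P_5 = 5·(-625) = -3125
P_6 = 5·(-3125) = -15625
P_7 = 5·(-15625) = -78125
P_8 = 5·(-78125) = -390625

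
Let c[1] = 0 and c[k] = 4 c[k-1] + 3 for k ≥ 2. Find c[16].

The fixed point is 3/(1 - 4) = -1, so c[k] + 1 = 4(c[k-1] + 1).
Hence c[k] = 1·4^{k-1} - 1.
c[16] = 1·4^{15} - 1 = 1·1073741824 - 1 = 1073741823.

1073741823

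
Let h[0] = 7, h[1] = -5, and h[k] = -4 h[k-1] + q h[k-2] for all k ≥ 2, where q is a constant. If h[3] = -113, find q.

1

h[2] = 20 + 7q
h[3] = -80 - 33q
So -80 - 33q = -113, giving q = 1.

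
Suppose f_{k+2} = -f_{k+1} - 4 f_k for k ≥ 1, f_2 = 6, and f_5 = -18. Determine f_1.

-5

Let f_1 = y.
f_3 = -6 - 4y
f_4 = -18 + 4y
f_5 = 42 + 12y
So 42 + 12y = -18, giving y = -5.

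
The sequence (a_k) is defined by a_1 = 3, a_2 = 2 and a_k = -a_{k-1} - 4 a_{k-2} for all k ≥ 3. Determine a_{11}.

a_3 = -2 - 4·3 = -14
a_4 = -(-14) - 4·2 = 6
a_5 = -6 - 4·(-14) = 50
a_6 = -50 - 4·6 = -74
a_7 = -(-74) - 4·50 = -126
a_8 = -(-126) - 4·(-74) = 422
a_9 = -422 - 4·(-126) = 82
a_{10} = -82 - 4·422 = -1770
a_{11} = -(-1770) - 4·82 = 1442

1442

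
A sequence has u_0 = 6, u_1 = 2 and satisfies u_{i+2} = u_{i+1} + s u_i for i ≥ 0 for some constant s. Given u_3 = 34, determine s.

u_2 = 2 + 6s
u_3 = 2 + 8s
So 2 + 8s = 34, giving s = 4.

4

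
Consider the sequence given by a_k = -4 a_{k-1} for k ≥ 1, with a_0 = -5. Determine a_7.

a_1 = -4(-5) = 20
a_2 = -4(20) = -80
a_3 = -4(-80) = 320
a_4 = -4(320) = -1280
a_5 = -4(-1280) = 5120
a_6 = -4(5120) = -20480
a_7 = -4(-20480) = 81920

81920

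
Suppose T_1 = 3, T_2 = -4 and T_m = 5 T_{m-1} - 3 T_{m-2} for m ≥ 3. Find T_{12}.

-15812503

T_3 = 5·(-4) - 3·3 = -29
T_4 = 5·(-29) - 3·(-4) = -133
T_5 = 5·(-133) - 3·(-29) = -578
T_6 = 5·(-578) - 3·(-133) = -2491
T_7 = 5·(-2491) - 3·(-578) = -10721
T_8 = 5·(-10721) - 3·(-2491) = -46132
T_9 = 5·(-46132) - 3·(-10721) = -198497
T_{10} = 5·(-198497) - 3·(-46132) = -854089
T_{11} = 5·(-854089) - 3·(-198497) = -3674954
T_{12} = 5·(-3674954) - 3·(-854089) = -15812503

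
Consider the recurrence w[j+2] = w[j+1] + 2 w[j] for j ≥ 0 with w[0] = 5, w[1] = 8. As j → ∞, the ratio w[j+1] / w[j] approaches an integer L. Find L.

2

The characteristic equation is r^2 - r - 2 = 0, which factors as (r - 2)(r + 1) = 0.
So the roots are 2 and -1. Since |2| > |-1| and the coefficient of 2^j is non-zero, the ratio tends to 2.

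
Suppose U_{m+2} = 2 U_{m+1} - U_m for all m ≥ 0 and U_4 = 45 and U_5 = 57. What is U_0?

Rearranging, U_{m-2} = -(U_m - 2 U_{m-1}).
U_3 = -(57 - 2(45)) = 33
U_2 = -(45 - 2(33)) = 21
U_1 = -(33 - 2(21)) = 9
U_0 = -(21 - 2(9)) = -3

-3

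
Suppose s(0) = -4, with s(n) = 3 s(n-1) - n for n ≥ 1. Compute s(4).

s(1) = 3(-4) - 1 = -13
s(2) = 3(-13) - 2 = -41
s(3) = 3(-41) - 3 = -126
s(4) = 3(-126) - 4 = -382

-382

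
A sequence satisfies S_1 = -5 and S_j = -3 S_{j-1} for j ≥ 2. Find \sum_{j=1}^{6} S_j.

910

S_2 = -3(-5) = 15
S_3 = -3(15) = -45
S_4 = -3(-45) = 135
S_5 = -3(135) = -405
S_6 = -3(-405) = 1215
Sum = (-5) + 15 + (-45) + 135 + (-405) + 1215 = 910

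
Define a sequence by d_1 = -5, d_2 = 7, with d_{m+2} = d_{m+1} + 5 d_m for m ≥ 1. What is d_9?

d_3 = 7 + 5·(-5) = -18
d_4 = (-18) + 5·7 = 17
d_5 = 17 + 5·(-18) = -73
d_6 = (-73) + 5·17 = 12
d_7 = 12 + 5·(-73) = -353
d_8 = (-353) + 5·12 = -293
d_9 = (-293) + 5·(-353) = -2058

-2058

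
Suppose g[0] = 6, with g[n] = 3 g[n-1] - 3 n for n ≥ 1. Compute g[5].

g[1] = 3*6 - 3 = 15
g[2] = 3*15 - 6 = 39
g[3] = 3*39 - 9 = 108
g[4] = 3*108 - 12 = 312
g[5] = 3*312 - 15 = 921

921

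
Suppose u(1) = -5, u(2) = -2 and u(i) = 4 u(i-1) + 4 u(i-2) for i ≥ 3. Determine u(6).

u(3) = 4(-2) + 4(-5) = -28
u(4) = 4(-28) + 4(-2) = -120
u(5) = 4(-120) + 4(-28) = -592
u(6) = 4(-592) + 4(-120) = -2848

-2848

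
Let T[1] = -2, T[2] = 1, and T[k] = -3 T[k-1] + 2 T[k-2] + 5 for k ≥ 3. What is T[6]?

145

T[3] = -3·1 + 2·(-2) + 5 = -2
T[4] = -3·(-2) + 2·1 + 5 = 13
T[5] = -3·13 + 2·(-2) + 5 = -38
T[6] = -3·(-38) + 2·13 + 5 = 145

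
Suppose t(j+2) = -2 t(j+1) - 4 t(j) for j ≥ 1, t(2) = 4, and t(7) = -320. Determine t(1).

-5

Let t(1) = x.
t(3) = -8 - 4x
t(4) = 8x
t(5) = 32
t(6) = -64 - 32x
t(7) = 64x
So 64x = -320, giving x = -5.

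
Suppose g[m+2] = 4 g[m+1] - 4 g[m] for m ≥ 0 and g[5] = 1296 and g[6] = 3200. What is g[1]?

5

Rearranging, g[m-2] = (g[m] - 4 g[m-1]) / -4.
g[4] = (3200 - 4·1296) / -4 = -1984/-4 = 496
g[3] = (1296 - 4·496) / -4 = -688/-4 = 172
g[2] = (496 - 4·172) / -4 = -192/-4 = 48
g[1] = (172 - 4·48) / -4 = -20/-4 = 5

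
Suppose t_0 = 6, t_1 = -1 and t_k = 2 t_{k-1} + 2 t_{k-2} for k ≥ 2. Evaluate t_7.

t_2 = 2(-1) + 2(6) = 10
t_3 = 2(10) + 2(-1) = 18
t_4 = 2(18) + 2(10) = 56
t_5 = 2(56) + 2(18) = 148
t_6 = 2(148) + 2(56) = 408
t_7 = 2(408) + 2(148) = 1112

1112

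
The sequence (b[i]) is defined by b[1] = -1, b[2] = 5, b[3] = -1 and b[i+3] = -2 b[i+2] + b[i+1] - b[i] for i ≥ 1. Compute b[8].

b[4] = -2(-1) + 5 - (-1) = 8
b[5] = -2(8) + (-1) - 5 = -22
b[6] = -2(-22) + 8 - (-1) = 53
b[7] = -2(53) + (-22) - 8 = -136
b[8] = -2(-136) + 53 - (-22) = 347

347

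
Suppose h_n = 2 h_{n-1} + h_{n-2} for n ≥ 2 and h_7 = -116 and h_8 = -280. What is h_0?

Rearranging, h_{n-2} = h_n - 2 h_{n-1}.
h_6 = -280 - 2*(-116) = -48
h_5 = -116 - 2*(-48) = -20
h_4 = -48 - 2*(-20) = -8
h_3 = -20 - 2*(-8) = -4
h_2 = -8 - 2*(-4) = 0
h_1 = -4 - 2*0 = -4
h_0 = 0 - 2*(-4) = 8

8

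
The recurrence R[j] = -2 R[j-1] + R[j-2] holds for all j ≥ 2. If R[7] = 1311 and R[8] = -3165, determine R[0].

Rearranging, R[j-2] = R[j] + 2 R[j-1].
R[6] = -3165 + 2·1311 = -543
R[5] = 1311 + 2·(-543) = 225
R[4] = -543 + 2·225 = -93
R[3] = 225 + 2·(-93) = 39
R[2] = -93 + 2·39 = -15
R[1] = 39 + 2·(-15) = 9
R[0] = -15 + 2·9 = 3

3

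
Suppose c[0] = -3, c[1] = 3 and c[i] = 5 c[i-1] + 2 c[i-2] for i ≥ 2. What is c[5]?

c[2] = 5*3 + 2*(-3) = 9
c[3] = 5*9 + 2*3 = 51
c[4] = 5*51 + 2*9 = 273
c[5] = 5*273 + 2*51 = 1467

1467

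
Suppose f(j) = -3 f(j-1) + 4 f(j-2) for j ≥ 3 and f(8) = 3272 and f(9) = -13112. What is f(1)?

-5

Rearranging, f(j-2) = (f(j) + 3 f(j-1)) / 4.
f(7) = (-13112 + 3(3272)) / 4 = -3296/4 = -824
f(6) = (3272 + 3(-824)) / 4 = 800/4 = 200
f(5) = (-824 + 3(200)) / 4 = -224/4 = -56
f(4) = (200 + 3(-56)) / 4 = 32/4 = 8
f(3) = (-56 + 3(8)) / 4 = -32/4 = -8
f(2) = (8 + 3(-8)) / 4 = -16/4 = -4
f(1) = (-8 + 3(-4)) / 4 = -20/4 = -5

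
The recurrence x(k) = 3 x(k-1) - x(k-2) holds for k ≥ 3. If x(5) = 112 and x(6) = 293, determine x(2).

Rearranging, x(k-2) = -(x(k) - 3 x(k-1)).
x(4) = -(293 - 3(112)) = 43
x(3) = -(112 - 3(43)) = 17
x(2) = -(43 - 3(17)) = 8

8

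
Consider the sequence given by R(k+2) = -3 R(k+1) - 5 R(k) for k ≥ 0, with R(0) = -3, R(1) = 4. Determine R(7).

R(2) = -3(4) - 5(-3) = 3
R(3) = -3(3) - 5(4) = -29
R(4) = -3(-29) - 5(3) = 72
R(5) = -3(72) - 5(-29) = -71
R(6) = -3(-71) - 5(72) = -147
R(7) = -3(-147) - 5(-71) = 796

796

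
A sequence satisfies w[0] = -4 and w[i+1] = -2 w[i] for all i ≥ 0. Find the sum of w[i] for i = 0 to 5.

84

w[1] = -2(-4) = 8
w[2] = -2(8) = -16
w[3] = -2(-16) = 32
w[4] = -2(32) = -64
w[5] = -2(-64) = 128
Sum = (-4) + 8 + (-16) + 32 + (-64) + 128 = 84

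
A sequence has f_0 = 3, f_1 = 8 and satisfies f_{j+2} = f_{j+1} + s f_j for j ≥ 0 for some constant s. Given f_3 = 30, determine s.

f_2 = 8 + 3s
f_3 = 8 + 11s
So 8 + 11s = 30, giving s = 2.

2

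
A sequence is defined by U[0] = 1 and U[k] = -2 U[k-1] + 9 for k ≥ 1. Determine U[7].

259

U[1] = -2(1) + 9 = 7
U[2] = -2(7) + 9 = -5
U[3] = -2(-5) + 9 = 19
U[4] = -2(19) + 9 = -29
U[5] = -2(-29) + 9 = 67
U[6] = -2(67) + 9 = -125
U[7] = -2(-125) + 9 = 259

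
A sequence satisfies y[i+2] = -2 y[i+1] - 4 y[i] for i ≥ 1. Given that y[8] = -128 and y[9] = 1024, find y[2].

-2

Rearranging, y[i-2] = (y[i] + 2 y[i-1]) / -4.
y[7] = (1024 + 2*(-128)) / -4 = 768/-4 = -192
y[6] = (-128 + 2*(-192)) / -4 = -512/-4 = 128
y[5] = (-192 + 2*128) / -4 = 64/-4 = -16
y[4] = (128 + 2*(-16)) / -4 = 96/-4 = -24
y[3] = (-16 + 2*(-24)) / -4 = -64/-4 = 16
y[2] = (-24 + 2*16) / -4 = 8/-4 = -2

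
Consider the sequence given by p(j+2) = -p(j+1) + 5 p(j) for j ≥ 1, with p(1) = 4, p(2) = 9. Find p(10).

p(3) = -9 + 5(4) = 11
p(4) = -11 + 5(9) = 34
p(5) = -34 + 5(11) = 21
p(6) = -21 + 5(34) = 149
p(7) = -149 + 5(21) = -44
p(8) = -(-44) + 5(149) = 789
p(9) = -789 + 5(-44) = -1009
p(10) = -(-1009) + 5(789) = 4954

4954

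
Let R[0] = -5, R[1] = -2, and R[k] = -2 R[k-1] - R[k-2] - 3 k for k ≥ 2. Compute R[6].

R[2] = -2·(-2) - (-5) - 6 = 3
R[3] = -2·3 - (-2) - 9 = -13
R[4] = -2·(-13) - 3 - 12 = 11
R[5] = -2·11 - (-13) - 15 = -24
R[6] = -2·(-24) - 11 - 18 = 19

19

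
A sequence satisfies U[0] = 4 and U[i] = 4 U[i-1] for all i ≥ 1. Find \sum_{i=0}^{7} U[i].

U[1] = 4·4 = 16
U[2] = 4·16 = 64
U[3] = 4·64 = 256
U[4] = 4·256 = 1024
U[5] = 4·1024 = 4096
U[6] = 4·4096 = 16384
U[7] = 4·16384 = 65536
Sum = 4 + 16 + 64 + 256 + 1024 + 4096 + 16384 + 65536 = 87380

87380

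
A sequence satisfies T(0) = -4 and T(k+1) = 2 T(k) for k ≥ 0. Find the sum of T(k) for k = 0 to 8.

-2044

T(1) = 2*(-4) = -8
T(2) = 2*(-8) = -16
T(3) = 2*(-16) = -32
T(4) = 2*(-32) = -64
T(5) = 2*(-64) = -128
T(6) = 2*(-128) = -256
T(7) = 2*(-256) = -512
T(8) = 2*(-512) = -1024
Sum = (-4) + (-8) + (-16) + (-32) + (-64) + (-128) + (-256) + (-512) + (-1024) = -2044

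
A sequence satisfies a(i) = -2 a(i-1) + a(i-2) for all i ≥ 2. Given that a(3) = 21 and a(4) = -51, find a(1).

3

Rearranging, a(i-2) = a(i) + 2 a(i-1).
a(2) = -51 + 2·21 = -9
a(1) = 21 + 2·(-9) = 3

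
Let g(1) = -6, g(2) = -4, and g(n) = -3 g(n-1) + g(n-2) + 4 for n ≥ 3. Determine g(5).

g(3) = -3(-4) + (-6) + 4 = 10
g(4) = -3(10) + (-4) + 4 = -30
g(5) = -3(-30) + 10 + 4 = 104

104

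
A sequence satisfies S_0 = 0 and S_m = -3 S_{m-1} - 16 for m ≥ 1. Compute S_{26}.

10167463313312

The fixed point is -16/(1 + 3) = -4, so S_m + 4 = -3(S_{m-1} + 4).
Hence S_m = 4·(-3)^m - 4.
S_{26} = 4·(-3)^{26} - 4 = 4·2541865828329 - 4 = 10167463313312.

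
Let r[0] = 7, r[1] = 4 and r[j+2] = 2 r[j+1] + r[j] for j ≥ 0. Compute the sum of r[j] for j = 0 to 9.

r[2] = 2*4 + 7 = 15
r[3] = 2*15 + 4 = 34
r[4] = 2*34 + 15 = 83
r[5] = 2*83 + 34 = 200
r[6] = 2*200 + 83 = 483
r[7] = 2*483 + 200 = 1166
r[8] = 2*1166 + 483 = 2815
r[9] = 2*2815 + 1166 = 6796
Sum = 7 + 4 + 15 + 34 + 83 + 200 + 483 + 1166 + 2815 + 6796 = 11603

11603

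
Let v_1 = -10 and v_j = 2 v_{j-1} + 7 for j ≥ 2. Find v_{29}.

-805306375

The fixed point is 7/(1 - 2) = -7, so v_j + 7 = 2(v_{j-1} + 7).
Hence v_j = -3·2^{j-1} - 7.
v_{29} = -3·2^{28} - 7 = -3·268435456 - 7 = -805306375.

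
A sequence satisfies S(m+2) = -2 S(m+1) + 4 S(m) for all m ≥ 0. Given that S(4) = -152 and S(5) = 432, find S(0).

-7

Rearranging, S(m-2) = (S(m) + 2 S(m-1)) / 4.
S(3) = (432 + 2·(-152)) / 4 = 128/4 = 32
S(2) = (-152 + 2·32) / 4 = -88/4 = -22
S(1) = (32 + 2·(-22)) / 4 = -12/4 = -3
S(0) = (-22 + 2·(-3)) / 4 = -28/4 = -7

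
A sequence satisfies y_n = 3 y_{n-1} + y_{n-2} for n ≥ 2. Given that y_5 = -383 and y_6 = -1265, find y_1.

Rearranging, y_{n-2} = y_n - 3 y_{n-1}.
y_4 = -1265 - 3*(-383) = -116
y_3 = -383 - 3*(-116) = -35
y_2 = -116 - 3*(-35) = -11
y_1 = -35 - 3*(-11) = -2

-2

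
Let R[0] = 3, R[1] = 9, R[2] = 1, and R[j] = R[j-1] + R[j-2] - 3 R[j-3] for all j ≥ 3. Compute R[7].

-7

R[3] = 1 + 9 - 3·3 = 1
R[4] = 1 + 1 - 3·9 = -25
R[5] = (-25) + 1 - 3·1 = -27
R[6] = (-27) + (-25) - 3·1 = -55
R[7] = (-55) + (-27) - 3·(-25) = -7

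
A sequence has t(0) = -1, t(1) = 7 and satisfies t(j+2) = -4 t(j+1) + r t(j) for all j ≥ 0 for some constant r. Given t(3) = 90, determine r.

-2

t(2) = -28 - r
t(3) = 112 + 11r
So 112 + 11r = 90, giving r = -2.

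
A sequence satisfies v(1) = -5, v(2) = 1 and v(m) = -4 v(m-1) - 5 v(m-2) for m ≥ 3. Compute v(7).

v(3) = -4(1) - 5(-5) = 21
v(4) = -4(21) - 5(1) = -89
v(5) = -4(-89) - 5(21) = 251
v(6) = -4(251) - 5(-89) = -559
v(7) = -4(-559) - 5(251) = 981

981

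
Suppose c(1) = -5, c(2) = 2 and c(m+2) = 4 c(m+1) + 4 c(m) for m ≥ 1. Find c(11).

-2608128

c(3) = 4·2 + 4·(-5) = -12
c(4) = 4·(-12) + 4·2 = -40
c(5) = 4·(-40) + 4·(-12) = -208
c(6) = 4·(-208) + 4·(-40) = -992
c(7) = 4·(-992) + 4·(-208) = -4800
c(8) = 4·(-4800) + 4·(-992) = -23168
c(9) = 4·(-23168) + 4·(-4800) = -111872
c(10) = 4·(-111872) + 4·(-23168) = -540160
c(11) = 4·(-540160) + 4·(-111872) = -2608128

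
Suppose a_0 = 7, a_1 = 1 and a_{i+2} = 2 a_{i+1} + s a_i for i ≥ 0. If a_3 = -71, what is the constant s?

-5

a_2 = 2 + 7s
a_3 = 4 + 15s
So 4 + 15s = -71, giving s = -5.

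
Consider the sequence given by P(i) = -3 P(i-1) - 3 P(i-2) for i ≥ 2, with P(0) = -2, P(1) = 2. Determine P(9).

P(2) = -3·2 - 3·(-2) = 0
P(3) = -3·0 - 3·2 = -6
P(4) = -3·(-6) - 3·0 = 18
P(5) = -3·18 - 3·(-6) = -36
P(6) = -3·(-36) - 3·18 = 54
P(7) = -3·54 - 3·(-36) = -54
P(8) = -3·(-54) - 3·54 = 0
P(9) = -3·0 - 3·(-54) = 162

162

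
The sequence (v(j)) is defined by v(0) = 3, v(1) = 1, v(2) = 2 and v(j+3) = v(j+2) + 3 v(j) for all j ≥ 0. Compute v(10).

599

v(3) = 2 + 3*3 = 11
v(4) = 11 + 3*1 = 14
v(5) = 14 + 3*2 = 20
v(6) = 20 + 3*11 = 53
v(7) = 53 + 3*14 = 95
v(8) = 95 + 3*20 = 155
v(9) = 155 + 3*53 = 314
v(10) = 314 + 3*95 = 599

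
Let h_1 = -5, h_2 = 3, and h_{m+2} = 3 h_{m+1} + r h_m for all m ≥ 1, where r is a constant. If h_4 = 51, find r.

h_3 = 9 - 5r
h_4 = 27 - 12r
So 27 - 12r = 51, giving r = -2.

-2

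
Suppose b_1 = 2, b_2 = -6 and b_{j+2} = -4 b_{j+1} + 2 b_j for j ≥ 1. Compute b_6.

b_3 = -4(-6) + 2(2) = 28
b_4 = -4(28) + 2(-6) = -124
b_5 = -4(-124) + 2(28) = 552
b_6 = -4(552) + 2(-124) = -2456

-2456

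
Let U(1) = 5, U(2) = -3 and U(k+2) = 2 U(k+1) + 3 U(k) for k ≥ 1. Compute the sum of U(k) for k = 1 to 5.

65

U(3) = 2(-3) + 3(5) = 9
U(4) = 2(9) + 3(-3) = 9
U(5) = 2(9) + 3(9) = 45
Sum = 5 + (-3) + 9 + 9 + 45 = 65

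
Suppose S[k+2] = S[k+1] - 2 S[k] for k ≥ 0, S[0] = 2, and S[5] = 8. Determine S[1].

4

Let S[1] = z.
S[2] = -4 + z
S[3] = -4 - z
S[4] = 4 - 3z
S[5] = 12 - z
So 12 - z = 8, giving z = 4.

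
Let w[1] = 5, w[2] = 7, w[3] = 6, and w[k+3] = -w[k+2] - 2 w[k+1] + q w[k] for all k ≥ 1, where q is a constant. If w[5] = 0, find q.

-4

w[4] = -20 + 5q
w[5] = 8 + 2q
So 8 + 2q = 0, giving q = -4.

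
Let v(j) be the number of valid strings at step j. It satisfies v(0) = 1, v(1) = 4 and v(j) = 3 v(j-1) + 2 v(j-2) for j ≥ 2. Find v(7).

8042

v(2) = 3·4 + 2·1 = 14
v(3) = 3·14 + 2·4 = 50
v(4) = 3·50 + 2·14 = 178
v(5) = 3·178 + 2·50 = 634
v(6) = 3·634 + 2·178 = 2258
v(7) = 3·2258 + 2·634 = 8042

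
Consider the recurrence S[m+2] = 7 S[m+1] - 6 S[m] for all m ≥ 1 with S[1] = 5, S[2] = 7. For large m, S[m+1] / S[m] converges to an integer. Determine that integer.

6

The characteristic equation is r^2 - 7r + 6 = 0, which factors as (r - 6)(r - 1) = 0.
So the roots are 6 and 1. Since |6| > |1| and the coefficient of 6^m is non-zero, the ratio tends to 6.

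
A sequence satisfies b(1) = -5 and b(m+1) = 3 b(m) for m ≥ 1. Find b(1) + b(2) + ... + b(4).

-200

b(2) = 3·(-5) = -15
b(3) = 3·(-15) = -45
b(4) = 3·(-45) = -135
Sum = (-5) + (-15) + (-45) + (-135) = -200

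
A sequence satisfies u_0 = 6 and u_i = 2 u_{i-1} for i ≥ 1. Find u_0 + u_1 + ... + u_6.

u_1 = 2·6 = 12
u_2 = 2·12 = 24
u_3 = 2·24 = 48
u_4 = 2·48 = 96
u_5 = 2·96 = 192
u_6 = 2·192 = 384
Sum = 6 + 12 + 24 + 48 + 96 + 192 + 384 = 762

762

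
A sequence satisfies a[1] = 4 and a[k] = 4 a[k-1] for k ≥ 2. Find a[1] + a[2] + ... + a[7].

a[2] = 4·4 = 16
a[3] = 4·16 = 64
a[4] = 4·64 = 256
a[5] = 4·256 = 1024
a[6] = 4·1024 = 4096
a[7] = 4·4096 = 16384
Sum = 4 + 16 + 64 + 256 + 1024 + 4096 + 16384 = 21844

21844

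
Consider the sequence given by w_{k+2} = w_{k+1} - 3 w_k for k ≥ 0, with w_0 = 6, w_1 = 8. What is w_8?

w_2 = 8 - 3*6 = -10
w_3 = (-10) - 3*8 = -34
w_4 = (-34) - 3*(-10) = -4
w_5 = (-4) - 3*(-34) = 98
w_6 = 98 - 3*(-4) = 110
w_7 = 110 - 3*98 = -184
w_8 = (-184) - 3*110 = -514

-514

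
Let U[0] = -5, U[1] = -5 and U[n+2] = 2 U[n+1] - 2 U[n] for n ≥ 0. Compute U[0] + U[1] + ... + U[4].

U[2] = 2*(-5) - 2*(-5) = 0
U[3] = 2*0 - 2*(-5) = 10
U[4] = 2*10 - 2*0 = 20
Sum = (-5) + (-5) + 0 + 10 + 20 = 20

20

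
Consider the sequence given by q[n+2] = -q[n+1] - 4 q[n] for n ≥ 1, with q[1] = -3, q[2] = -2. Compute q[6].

q[3] = -(-2) - 4*(-3) = 14
q[4] = -14 - 4*(-2) = -6
q[5] = -(-6) - 4*14 = -50
q[6] = -(-50) - 4*(-6) = 74

74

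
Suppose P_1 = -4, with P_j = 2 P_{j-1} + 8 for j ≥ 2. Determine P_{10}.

2040

P_2 = 2·(-4) + 8 = 0
P_3 = 2·0 + 8 = 8
P_4 = 2·8 + 8 = 24
P_5 = 2·24 + 8 = 56
P_6 = 2·56 + 8 = 120
P_7 = 2·120 + 8 = 248
P_8 = 2·248 + 8 = 504
P_9 = 2·504 + 8 = 1016
P_{10} = 2·1016 + 8 = 2040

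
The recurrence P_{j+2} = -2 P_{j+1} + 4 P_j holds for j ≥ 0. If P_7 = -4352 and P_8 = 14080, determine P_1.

Rearranging, P_{j-2} = (P_j + 2 P_{j-1}) / 4.
P_6 = (14080 + 2*(-4352)) / 4 = 5376/4 = 1344
P_5 = (-4352 + 2*1344) / 4 = -1664/4 = -416
P_4 = (1344 + 2*(-416)) / 4 = 512/4 = 128
P_3 = (-416 + 2*128) / 4 = -160/4 = -40
P_2 = (128 + 2*(-40)) / 4 = 48/4 = 12
P_1 = (-40 + 2*12) / 4 = -16/4 = -4

-4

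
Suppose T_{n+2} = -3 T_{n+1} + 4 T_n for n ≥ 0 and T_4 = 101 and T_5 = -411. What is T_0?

Rearranging, T_{n-2} = (T_n + 3 T_{n-1}) / 4.
T_3 = (-411 + 3·101) / 4 = -108/4 = -27
T_2 = (101 + 3·(-27)) / 4 = 20/4 = 5
T_1 = (-27 + 3·5) / 4 = -12/4 = -3
T_0 = (5 + 3·(-3)) / 4 = -4/4 = -1

-1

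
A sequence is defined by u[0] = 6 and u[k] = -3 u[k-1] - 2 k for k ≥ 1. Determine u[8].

41822

u[1] = -3(6) - 2 = -20
u[2] = -3(-20) - 4 = 56
u[3] = -3(56) - 6 = -174
u[4] = -3(-174) - 8 = 514
u[5] = -3(514) - 10 = -1552
u[6] = -3(-1552) - 12 = 4644
u[7] = -3(4644) - 14 = -13946
u[8] = -3(-13946) - 16 = 41822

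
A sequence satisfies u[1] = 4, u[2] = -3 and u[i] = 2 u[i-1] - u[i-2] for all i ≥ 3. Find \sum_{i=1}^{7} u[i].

-119

u[3] = 2*(-3) - 4 = -10
u[4] = 2*(-10) - (-3) = -17
u[5] = 2*(-17) - (-10) = -24
u[6] = 2*(-24) - (-17) = -31
u[7] = 2*(-31) - (-24) = -38
Sum = 4 + (-3) + (-10) + (-17) + (-24) + (-31) + (-38) = -119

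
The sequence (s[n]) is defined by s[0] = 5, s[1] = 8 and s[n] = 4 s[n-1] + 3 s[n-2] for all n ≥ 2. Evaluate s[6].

21335

s[2] = 4·8 + 3·5 = 47
s[3] = 4·47 + 3·8 = 212
s[4] = 4·212 + 3·47 = 989
s[5] = 4·989 + 3·212 = 4592
s[6] = 4·4592 + 3·989 = 21335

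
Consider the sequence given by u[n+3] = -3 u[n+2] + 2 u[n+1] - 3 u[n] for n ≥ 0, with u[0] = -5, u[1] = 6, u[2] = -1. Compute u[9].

u[3] = -3·(-1) + 2·6 - 3·(-5) = 30
u[4] = -3·30 + 2·(-1) - 3·6 = -110
u[5] = -3·(-110) + 2·30 - 3·(-1) = 393
u[6] = -3·393 + 2·(-110) - 3·30 = -1489
u[7] = -3·(-1489) + 2·393 - 3·(-110) = 5583
u[8] = -3·5583 + 2·(-1489) - 3·393 = -20906
u[9] = -3·(-20906) + 2·5583 - 3·(-1489) = 78351

78351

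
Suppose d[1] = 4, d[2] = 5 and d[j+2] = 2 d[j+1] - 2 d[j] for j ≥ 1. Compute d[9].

d[3] = 2*5 - 2*4 = 2
d[4] = 2*2 - 2*5 = -6
d[5] = 2*(-6) - 2*2 = -16
d[6] = 2*(-16) - 2*(-6) = -20
d[7] = 2*(-20) - 2*(-16) = -8
d[8] = 2*(-8) - 2*(-20) = 24
d[9] = 2*24 - 2*(-8) = 64

64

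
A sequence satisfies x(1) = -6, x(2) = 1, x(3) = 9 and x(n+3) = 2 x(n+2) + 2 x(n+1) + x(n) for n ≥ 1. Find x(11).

x(4) = 2·9 + 2·1 + (-6) = 14
x(5) = 2·14 + 2·9 + 1 = 47
x(6) = 2·47 + 2·14 + 9 = 131
x(7) = 2·131 + 2·47 + 14 = 370
x(8) = 2·370 + 2·131 + 47 = 1049
x(9) = 2·1049 + 2·370 + 131 = 2969
x(10) = 2·2969 + 2·1049 + 370 = 8406
x(11) = 2·8406 + 2·2969 + 1049 = 23799

23799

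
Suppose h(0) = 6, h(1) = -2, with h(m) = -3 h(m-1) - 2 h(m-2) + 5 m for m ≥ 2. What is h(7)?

157

h(2) = -3*(-2) - 2*6 + 10 = 4
h(3) = -3*4 - 2*(-2) + 15 = 7
h(4) = -3*7 - 2*4 + 20 = -9
h(5) = -3*(-9) - 2*7 + 25 = 38
h(6) = -3*38 - 2*(-9) + 30 = -66
h(7) = -3*(-66) - 2*38 + 35 = 157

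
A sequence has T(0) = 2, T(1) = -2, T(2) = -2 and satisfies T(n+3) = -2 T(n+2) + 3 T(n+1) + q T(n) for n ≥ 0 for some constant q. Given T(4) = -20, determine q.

T(3) = -2 + 2q
T(4) = -2 - 6q
So -2 - 6q = -20, giving q = 3.

3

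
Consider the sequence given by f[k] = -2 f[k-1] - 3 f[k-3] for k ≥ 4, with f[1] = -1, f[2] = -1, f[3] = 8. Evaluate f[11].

f[4] = -2·8 - 3·(-1) = -13
f[5] = -2·(-13) - 3·(-1) = 29
f[6] = -2·29 - 3·8 = -82
f[7] = -2·(-82) - 3·(-13) = 203
f[8] = -2·203 - 3·29 = -493
f[9] = -2·(-493) - 3·(-82) = 1232
f[10] = -2·1232 - 3·203 = -3073
f[11] = -2·(-3073) - 3·(-493) = 7625

7625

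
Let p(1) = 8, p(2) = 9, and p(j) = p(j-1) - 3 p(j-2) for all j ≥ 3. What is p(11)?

2055

p(3) = 9 - 3*8 = -15
p(4) = (-15) - 3*9 = -42
p(5) = (-42) - 3*(-15) = 3
p(6) = 3 - 3*(-42) = 129
p(7) = 129 - 3*3 = 120
p(8) = 120 - 3*129 = -267
p(9) = (-267) - 3*120 = -627
p(10) = (-627) - 3*(-267) = 174
p(11) = 174 - 3*(-627) = 2055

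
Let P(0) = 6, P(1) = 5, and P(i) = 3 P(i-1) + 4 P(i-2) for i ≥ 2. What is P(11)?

P(2) = 3·5 + 4·6 = 39
P(3) = 3·39 + 4·5 = 137
P(4) = 3·137 + 4·39 = 567
P(5) = 3·567 + 4·137 = 2249
P(6) = 3·2249 + 4·567 = 9015
P(7) = 3·9015 + 4·2249 = 36041
P(8) = 3·36041 + 4·9015 = 144183
P(9) = 3·144183 + 4·36041 = 576713
P(10) = 3·576713 + 4·144183 = 2306871
P(11) = 3·2306871 + 4·576713 = 9227465

9227465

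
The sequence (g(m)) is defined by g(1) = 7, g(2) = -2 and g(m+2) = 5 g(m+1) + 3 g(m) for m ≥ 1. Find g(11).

8032526

g(3) = 5·(-2) + 3·7 = 11
g(4) = 5·11 + 3·(-2) = 49
g(5) = 5·49 + 3·11 = 278
g(6) = 5·278 + 3·49 = 1537
g(7) = 5·1537 + 3·278 = 8519
g(8) = 5·8519 + 3·1537 = 47206
g(9) = 5·47206 + 3·8519 = 261587
g(10) = 5·261587 + 3·47206 = 1449553
g(11) = 5·1449553 + 3·261587 = 8032526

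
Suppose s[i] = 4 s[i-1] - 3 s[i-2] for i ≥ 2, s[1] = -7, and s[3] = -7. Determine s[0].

Let s[0] = y.
s[2] = -28 - 3y
s[3] = -91 - 12y
So -91 - 12y = -7, giving y = -7.

-7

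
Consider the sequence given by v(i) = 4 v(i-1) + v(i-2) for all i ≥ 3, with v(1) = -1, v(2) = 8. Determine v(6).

v(3) = 4*8 + (-1) = 31
v(4) = 4*31 + 8 = 132
v(5) = 4*132 + 31 = 559
v(6) = 4*559 + 132 = 2368

2368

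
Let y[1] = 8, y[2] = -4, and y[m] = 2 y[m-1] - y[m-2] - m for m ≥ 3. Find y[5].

y[3] = 2*(-4) - 8 - 3 = -19
y[4] = 2*(-19) - (-4) - 4 = -38
y[5] = 2*(-38) - (-19) - 5 = -62

-62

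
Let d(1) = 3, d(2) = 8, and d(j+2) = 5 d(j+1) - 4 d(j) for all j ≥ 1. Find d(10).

436908

d(3) = 5(8) - 4(3) = 28
d(4) = 5(28) - 4(8) = 108
d(5) = 5(108) - 4(28) = 428
d(6) = 5(428) - 4(108) = 1708
d(7) = 5(1708) - 4(428) = 6828
d(8) = 5(6828) - 4(1708) = 27308
d(9) = 5(27308) - 4(6828) = 109228
d(10) = 5(109228) - 4(27308) = 436908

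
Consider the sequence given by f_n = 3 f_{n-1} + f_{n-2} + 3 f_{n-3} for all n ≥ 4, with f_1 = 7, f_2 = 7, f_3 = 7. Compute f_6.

f_4 = 3*7 + 7 + 3*7 = 49
f_5 = 3*49 + 7 + 3*7 = 175
f_6 = 3*175 + 49 + 3*7 = 595

595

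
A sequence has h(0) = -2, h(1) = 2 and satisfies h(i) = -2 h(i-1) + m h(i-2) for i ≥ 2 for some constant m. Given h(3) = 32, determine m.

4

h(2) = -4 - 2m
h(3) = 8 + 6m
So 8 + 6m = 32, giving m = 4.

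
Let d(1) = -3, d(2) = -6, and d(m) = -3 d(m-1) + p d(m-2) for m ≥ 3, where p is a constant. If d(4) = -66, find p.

d(3) = 18 - 3p
d(4) = -54 + 3p
So -54 + 3p = -66, giving p = -4.

-4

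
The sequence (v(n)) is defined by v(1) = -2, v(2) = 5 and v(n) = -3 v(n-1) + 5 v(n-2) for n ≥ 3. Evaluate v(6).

v(3) = -3(5) + 5(-2) = -25
v(4) = -3(-25) + 5(5) = 100
v(5) = -3(100) + 5(-25) = -425
v(6) = -3(-425) + 5(100) = 1775

1775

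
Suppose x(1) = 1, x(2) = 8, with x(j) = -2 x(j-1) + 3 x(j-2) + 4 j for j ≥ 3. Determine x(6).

x(3) = -2·8 + 3·1 + 12 = -1
x(4) = -2·(-1) + 3·8 + 16 = 42
x(5) = -2·42 + 3·(-1) + 20 = -67
x(6) = -2·(-67) + 3·42 + 24 = 284

284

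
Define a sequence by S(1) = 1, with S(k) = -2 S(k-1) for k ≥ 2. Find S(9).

256

S(2) = -2·1 = -2
S(3) = -2·(-2) = 4
S(4) = -2·4 = -8
S(5) = -2·(-8) = 16
S(6) = -2·16 = -32
S(7) = -2·(-32) = 64
S(8) = -2·64 = -128
S(9) = -2·(-128) = 256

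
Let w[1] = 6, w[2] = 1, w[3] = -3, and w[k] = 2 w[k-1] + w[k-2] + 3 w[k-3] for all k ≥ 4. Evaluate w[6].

56

w[4] = 2·(-3) + 1 + 3·6 = 13
w[5] = 2·13 + (-3) + 3·1 = 26
w[6] = 2·26 + 13 + 3·(-3) = 56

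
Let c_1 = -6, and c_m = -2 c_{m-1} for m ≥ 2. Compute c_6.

192

c_2 = -2*(-6) = 12
c_3 = -2*12 = -24
c_4 = -2*(-24) = 48
c_5 = -2*48 = -96
c_6 = -2*(-96) = 192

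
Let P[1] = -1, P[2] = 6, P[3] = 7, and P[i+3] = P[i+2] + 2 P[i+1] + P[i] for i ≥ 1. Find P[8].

375

P[4] = 7 + 2*6 + (-1) = 18
P[5] = 18 + 2*7 + 6 = 38
P[6] = 38 + 2*18 + 7 = 81
P[7] = 81 + 2*38 + 18 = 175
P[8] = 175 + 2*81 + 38 = 375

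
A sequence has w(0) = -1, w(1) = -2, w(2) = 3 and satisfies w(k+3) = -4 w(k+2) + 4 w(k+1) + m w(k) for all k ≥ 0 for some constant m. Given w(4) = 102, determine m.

5

w(3) = -20 - m
w(4) = 92 + 2m
So 92 + 2m = 102, giving m = 5.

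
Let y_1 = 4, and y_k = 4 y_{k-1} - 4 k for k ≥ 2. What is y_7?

3652

y_2 = 4(4) - 8 = 8
y_3 = 4(8) - 12 = 20
y_4 = 4(20) - 16 = 64
y_5 = 4(64) - 20 = 236
y_6 = 4(236) - 24 = 920
y_7 = 4(920) - 28 = 3652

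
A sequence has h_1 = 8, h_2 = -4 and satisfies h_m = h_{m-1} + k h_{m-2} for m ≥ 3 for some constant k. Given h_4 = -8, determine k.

-1

h_3 = -4 + 8k
h_4 = -4 + 4k
So -4 + 4k = -8, giving k = -1.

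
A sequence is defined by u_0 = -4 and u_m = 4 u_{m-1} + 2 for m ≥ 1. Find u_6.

u_1 = 4·(-4) + 2 = -14
u_2 = 4·(-14) + 2 = -54
u_3 = 4·(-54) + 2 = -214
u_4 = 4·(-214) + 2 = -854
u_5 = 4·(-854) + 2 = -3414
u_6 = 4·(-3414) + 2 = -13654

-13654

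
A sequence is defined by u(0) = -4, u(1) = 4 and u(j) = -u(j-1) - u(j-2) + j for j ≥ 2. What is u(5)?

u(2) = -4 - (-4) + 2 = 2
u(3) = -2 - 4 + 3 = -3
u(4) = -(-3) - 2 + 4 = 5
u(5) = -5 - (-3) + 5 = 3

3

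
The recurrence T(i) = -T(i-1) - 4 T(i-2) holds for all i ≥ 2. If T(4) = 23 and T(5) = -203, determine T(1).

-7

Rearranging, T(i-2) = (T(i) + T(i-1)) / -4.
T(3) = (-203 + 23) / -4 = -180/-4 = 45
T(2) = (23 + 45) / -4 = 68/-4 = -17
T(1) = (45 + (-17)) / -4 = 28/-4 = -7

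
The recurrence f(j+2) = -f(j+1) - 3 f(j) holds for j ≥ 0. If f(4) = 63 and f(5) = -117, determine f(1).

Rearranging, f(j-2) = (f(j) + f(j-1)) / -3.
f(3) = (-117 + 63) / -3 = -54/-3 = 18
f(2) = (63 + 18) / -3 = 81/-3 = -27
f(1) = (18 + (-27)) / -3 = -9/-3 = 3

3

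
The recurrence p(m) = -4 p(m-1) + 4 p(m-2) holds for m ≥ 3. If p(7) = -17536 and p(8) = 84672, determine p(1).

Rearranging, p(m-2) = (p(m) + 4 p(m-1)) / 4.
p(6) = (84672 + 4(-17536)) / 4 = 14528/4 = 3632
p(5) = (-17536 + 4(3632)) / 4 = -3008/4 = -752
p(4) = (3632 + 4(-752)) / 4 = 624/4 = 156
p(3) = (-752 + 4(156)) / 4 = -128/4 = -32
p(2) = (156 + 4(-32)) / 4 = 28/4 = 7
p(1) = (-32 + 4(7)) / 4 = -4/4 = -1

-1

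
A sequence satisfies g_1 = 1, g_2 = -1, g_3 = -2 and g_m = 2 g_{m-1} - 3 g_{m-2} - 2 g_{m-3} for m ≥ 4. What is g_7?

34

g_4 = 2*(-2) - 3*(-1) - 2*1 = -3
g_5 = 2*(-3) - 3*(-2) - 2*(-1) = 2
g_6 = 2*2 - 3*(-3) - 2*(-2) = 17
g_7 = 2*17 - 3*2 - 2*(-3) = 34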